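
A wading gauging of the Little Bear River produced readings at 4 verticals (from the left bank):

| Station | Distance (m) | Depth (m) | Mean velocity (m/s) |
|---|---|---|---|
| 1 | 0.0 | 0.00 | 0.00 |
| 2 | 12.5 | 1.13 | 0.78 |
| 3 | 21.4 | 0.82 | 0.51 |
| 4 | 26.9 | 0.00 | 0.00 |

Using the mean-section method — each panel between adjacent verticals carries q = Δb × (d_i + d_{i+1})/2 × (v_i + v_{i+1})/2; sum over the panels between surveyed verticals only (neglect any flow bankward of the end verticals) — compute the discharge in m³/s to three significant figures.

8.93 m³/s

Panel 1-2: Δb = 12.5 m, d̄ = (0.00+1.13)/2 = 0.565, v̄ = (0.00+0.78)/2 = 0.39 → q = 12.5×0.565×0.39 = 2.754 m³/s
Panel 2-3: Δb = 8.9 m, d̄ = (1.13+0.82)/2 = 0.975, v̄ = (0.78+0.51)/2 = 0.645 → q = 8.9×0.975×0.645 = 5.597 m³/s
Panel 3-4: Δb = 5.5 m, d̄ = (0.82+0.00)/2 = 0.41, v̄ = (0.51+0.00)/2 = 0.255 → q = 5.5×0.41×0.255 = 0.5750 m³/s
Q = Σ q = 8.926 m³/s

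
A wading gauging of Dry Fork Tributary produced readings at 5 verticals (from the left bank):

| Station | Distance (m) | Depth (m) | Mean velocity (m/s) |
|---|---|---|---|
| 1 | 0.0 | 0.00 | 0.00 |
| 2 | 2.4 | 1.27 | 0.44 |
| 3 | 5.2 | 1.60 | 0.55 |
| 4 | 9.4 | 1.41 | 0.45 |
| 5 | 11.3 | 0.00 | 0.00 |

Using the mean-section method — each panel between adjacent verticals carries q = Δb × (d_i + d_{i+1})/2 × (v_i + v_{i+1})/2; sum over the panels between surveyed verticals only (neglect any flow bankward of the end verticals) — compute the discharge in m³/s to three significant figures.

5.79 m³/s

Panel 1-2: Δb = 2.4 m, d̄ = (0.00+1.27)/2 = 0.635, v̄ = (0.00+0.44)/2 = 0.22 → q = 2.4×0.635×0.22 = 0.3353 m³/s
Panel 2-3: Δb = 2.8 m, d̄ = (1.27+1.60)/2 = 1.435, v̄ = (0.44+0.55)/2 = 0.495 → q = 2.8×1.435×0.495 = 1.989 m³/s
Panel 3-4: Δb = 4.2 m, d̄ = (1.60+1.41)/2 = 1.505, v̄ = (0.55+0.45)/2 = 0.5 → q = 4.2×1.505×0.5 = 3.161 m³/s
Panel 4-5: Δb = 1.9 m, d̄ = (1.41+0.00)/2 = 0.705, v̄ = (0.45+0.00)/2 = 0.225 → q = 1.9×0.705×0.225 = 0.3014 m³/s
Q = Σ q = 5.786 m³/s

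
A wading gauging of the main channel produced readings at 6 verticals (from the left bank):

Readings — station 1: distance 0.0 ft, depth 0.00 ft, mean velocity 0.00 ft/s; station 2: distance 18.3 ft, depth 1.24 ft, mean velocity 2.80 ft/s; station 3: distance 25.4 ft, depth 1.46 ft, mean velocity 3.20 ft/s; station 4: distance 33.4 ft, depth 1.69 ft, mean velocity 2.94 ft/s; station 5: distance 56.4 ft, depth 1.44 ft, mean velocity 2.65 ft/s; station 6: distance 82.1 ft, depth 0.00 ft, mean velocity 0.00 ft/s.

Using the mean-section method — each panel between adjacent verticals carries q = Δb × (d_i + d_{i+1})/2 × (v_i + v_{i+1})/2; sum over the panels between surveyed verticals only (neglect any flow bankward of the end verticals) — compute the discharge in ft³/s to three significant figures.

208 ft³/s

Panel 1-2: Δb = 18.3 ft, d̄ = (0.00+1.24)/2 = 0.62, v̄ = (0.00+2.80)/2 = 1.4 → q = 18.3×0.62×1.4 = 15.88 ft³/s
Panel 2-3: Δb = 7.1 ft, d̄ = (1.24+1.46)/2 = 1.35, v̄ = (2.80+3.20)/2 = 3 → q = 7.1×1.35×3 = 28.76 ft³/s
Panel 3-4: Δb = 8 ft, d̄ = (1.46+1.69)/2 = 1.575, v̄ = (3.20+2.94)/2 = 3.07 → q = 8×1.575×3.07 = 38.68 ft³/s
Panel 4-5: Δb = 23 ft, d̄ = (1.69+1.44)/2 = 1.565, v̄ = (2.94+2.65)/2 = 2.795 → q = 23×1.565×2.795 = 100.6 ft³/s
Panel 5-6: Δb = 25.7 ft, d̄ = (1.44+0.00)/2 = 0.72, v̄ = (2.65+0.00)/2 = 1.325 → q = 25.7×0.72×1.325 = 24.52 ft³/s
Q = Σ q = 208.4 ft³/s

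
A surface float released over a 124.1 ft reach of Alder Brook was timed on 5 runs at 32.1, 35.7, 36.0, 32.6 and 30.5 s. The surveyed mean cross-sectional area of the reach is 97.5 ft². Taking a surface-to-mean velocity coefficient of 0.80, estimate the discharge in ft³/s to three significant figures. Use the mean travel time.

290 ft³/s

t̄ = (32.1 + 35.7 + 36.0 + 32.6 + 30.5) / 5 = 33.38 s
v_surface = L / t̄ = 124.1 / 33.38 = 3.718 ft/s
v_mean = 0.80 × 3.718 = 2.974 ft/s
Q = A × v_mean = 97.5 × 2.974 = 290.0 ft³/s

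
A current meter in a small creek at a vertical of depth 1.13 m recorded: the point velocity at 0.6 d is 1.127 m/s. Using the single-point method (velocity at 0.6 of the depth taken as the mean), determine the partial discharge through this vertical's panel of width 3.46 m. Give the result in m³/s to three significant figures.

4.41 m³/s

v̄ = v₀.₆ = 1.127 m/s
q = v̄ × d × w = 1.127 × 1.13 × 3.46 = 4.406 m³/s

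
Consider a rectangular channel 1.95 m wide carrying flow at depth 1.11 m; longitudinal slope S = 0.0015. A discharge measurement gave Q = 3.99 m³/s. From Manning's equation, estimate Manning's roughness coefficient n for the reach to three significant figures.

A = b·y = 1.95 × 1.11 = 2.165 m²
P = b + 2y = 1.95 + 2×1.11 = 4.170 m
R = A/P = 2.165/4.170 = 0.5191 m
n = (1/Q)·A·R^(2/3)·S^(1/2) = (1/3.99) × 2.165 × 0.6459 × 0.03873 = 0.01357

0.0136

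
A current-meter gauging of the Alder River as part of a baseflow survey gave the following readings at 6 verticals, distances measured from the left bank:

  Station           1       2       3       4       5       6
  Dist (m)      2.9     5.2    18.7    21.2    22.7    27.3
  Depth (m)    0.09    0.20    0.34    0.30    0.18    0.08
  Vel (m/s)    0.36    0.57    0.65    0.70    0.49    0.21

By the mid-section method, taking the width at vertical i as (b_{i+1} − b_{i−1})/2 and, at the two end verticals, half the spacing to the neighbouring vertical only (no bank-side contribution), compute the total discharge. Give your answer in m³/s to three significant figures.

3.43 m³/s

w_1 = (5.2 − 2.9)/2 = 1.15 m; q_1 = 0.36 × 0.09 × 1.15 = 0.03726 m³/s
w_2 = (18.7 − 2.9)/2 = 7.9 m; q_2 = 0.57 × 0.20 × 7.9 = 0.9006 m³/s
w_3 = (21.2 − 5.2)/2 = 8 m; q_3 = 0.65 × 0.34 × 8 = 1.768 m³/s
w_4 = (22.7 − 18.7)/2 = 2 m; q_4 = 0.70 × 0.30 × 2 = 0.4200 m³/s
w_5 = (27.3 − 21.2)/2 = 3.05 m; q_5 = 0.49 × 0.18 × 3.05 = 0.2690 m³/s
w_6 = (27.3 − 22.7)/2 = 2.3 m; q_6 = 0.21 × 0.08 × 2.3 = 0.03864 m³/s
Q = Σ qᵢ = 3.434 m³/s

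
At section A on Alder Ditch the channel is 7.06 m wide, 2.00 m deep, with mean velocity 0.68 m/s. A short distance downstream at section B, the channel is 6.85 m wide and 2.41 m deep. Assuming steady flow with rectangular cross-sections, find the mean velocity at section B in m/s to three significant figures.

Q = A₁V₁ = (7.06×2.00) × 0.68 = 9.602 m³/s
A₂ = 6.85 × 2.41 = 16.51 m²
V₂ = Q/A₂ = 9.602/16.51 = 0.5816 m/s

0.582 m/s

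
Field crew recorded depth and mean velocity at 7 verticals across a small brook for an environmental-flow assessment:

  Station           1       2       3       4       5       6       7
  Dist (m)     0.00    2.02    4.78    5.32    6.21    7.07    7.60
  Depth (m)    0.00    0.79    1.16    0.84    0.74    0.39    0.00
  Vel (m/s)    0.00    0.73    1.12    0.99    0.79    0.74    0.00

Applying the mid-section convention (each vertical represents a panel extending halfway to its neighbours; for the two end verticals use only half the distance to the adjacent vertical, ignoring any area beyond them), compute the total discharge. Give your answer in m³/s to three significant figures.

4.83 m³/s

w_2 = (4.78 − 0.00)/2 = 2.39 m; q_2 = 0.73 × 0.79 × 2.39 = 1.378 m³/s
w_3 = (5.32 − 2.02)/2 = 1.65 m; q_3 = 1.12 × 1.16 × 1.65 = 2.144 m³/s
w_4 = (6.21 − 4.78)/2 = 0.715 m; q_4 = 0.99 × 0.84 × 0.715 = 0.5946 m³/s
w_5 = (7.07 − 5.32)/2 = 0.875 m; q_5 = 0.79 × 0.74 × 0.875 = 0.5115 m³/s
w_6 = (7.60 − 6.21)/2 = 0.695 m; q_6 = 0.74 × 0.39 × 0.695 = 0.2006 m³/s
Stations 1, 7 contribute zero (depth or velocity is 0).
Q = Σ qᵢ = 4.829 m³/s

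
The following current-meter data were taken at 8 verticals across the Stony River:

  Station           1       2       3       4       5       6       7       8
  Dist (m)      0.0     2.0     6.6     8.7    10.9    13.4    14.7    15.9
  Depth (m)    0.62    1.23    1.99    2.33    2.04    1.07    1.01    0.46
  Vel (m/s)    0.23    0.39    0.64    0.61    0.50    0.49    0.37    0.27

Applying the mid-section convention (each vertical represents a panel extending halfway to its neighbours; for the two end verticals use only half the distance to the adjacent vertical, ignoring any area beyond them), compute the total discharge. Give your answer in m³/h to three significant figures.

w_1 = (2.0 − 0.0)/2 = 1 m; q_1 = 0.23 × 0.62 × 1 = 0.1426 m³/s
w_2 = (6.6 − 0.0)/2 = 3.3 m; q_2 = 0.39 × 1.23 × 3.3 = 1.583 m³/s
w_3 = (8.7 − 2.0)/2 = 3.35 m; q_3 = 0.64 × 1.99 × 3.35 = 4.267 m³/s
w_4 = (10.9 − 6.6)/2 = 2.15 m; q_4 = 0.61 × 2.33 × 2.15 = 3.056 m³/s
w_5 = (13.4 − 8.7)/2 = 2.35 m; q_5 = 0.50 × 2.04 × 2.35 = 2.397 m³/s
w_6 = (14.7 − 10.9)/2 = 1.9 m; q_6 = 0.49 × 1.07 × 1.9 = 0.9962 m³/s
w_7 = (15.9 − 13.4)/2 = 1.25 m; q_7 = 0.37 × 1.01 × 1.25 = 0.4671 m³/s
w_8 = (15.9 − 14.7)/2 = 0.6 m; q_8 = 0.27 × 0.46 × 0.6 = 0.07452 m³/s
Q = Σ qᵢ = 12.98 m³/s
= 12.98 × 3600 = 46740 m³/h

46700 m³/h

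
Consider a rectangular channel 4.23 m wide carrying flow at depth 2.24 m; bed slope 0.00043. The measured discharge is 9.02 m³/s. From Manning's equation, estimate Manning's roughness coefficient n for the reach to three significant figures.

A = b·y = 4.23 × 2.24 = 9.475 m²
P = b + 2y = 4.23 + 2×2.24 = 8.710 m
R = A/P = 9.475/8.710 = 1.088 m
n = (1/Q)·A·R^(2/3)·S^(1/2) = (1/9.02) × 9.475 × 1.058 × 0.02074 = 0.02304

0.0230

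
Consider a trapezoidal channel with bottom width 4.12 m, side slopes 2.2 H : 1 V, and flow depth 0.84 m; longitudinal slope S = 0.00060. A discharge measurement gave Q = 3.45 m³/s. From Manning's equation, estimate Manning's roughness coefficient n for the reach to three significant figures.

0.0257

A = (b + z·y)·y = (4.12 + 2.2×0.84)×0.84 = 5.013 m²
P = b + 2y√(1+z²) = 4.12 + 2×0.84×√(1+2.2²) = 8.180 m
R = A/P = 5.013/8.180 = 0.6129 m
n = (1/Q)·A·R^(2/3)·S^(1/2) = (1/3.45) × 5.013 × 0.7215 × 0.02449 = 0.02568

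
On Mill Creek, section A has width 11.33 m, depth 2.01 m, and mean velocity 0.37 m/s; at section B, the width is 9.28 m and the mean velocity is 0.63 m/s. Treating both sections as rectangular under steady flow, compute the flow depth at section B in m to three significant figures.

Q = A₁V₁ = (11.33×2.01) × 0.37 = 8.426 m³/s
d₂ = Q/(b₂ V₂) = 8.426/(9.28×0.63) = 1.441 m

1.44 m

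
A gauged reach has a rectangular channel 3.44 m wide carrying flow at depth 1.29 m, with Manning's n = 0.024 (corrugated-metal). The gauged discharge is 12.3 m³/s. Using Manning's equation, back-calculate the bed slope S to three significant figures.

0.00665

A = b·y = 3.44 × 1.29 = 4.438 m²
P = b + 2y = 3.44 + 2×1.29 = 6.020 m
R = A/P = 4.438/6.020 = 0.7371 m
S = (Q·n / (1·A·R^(2/3)))² = (12.3×0.024 / (1×4.438×0.8160))² = 0.006646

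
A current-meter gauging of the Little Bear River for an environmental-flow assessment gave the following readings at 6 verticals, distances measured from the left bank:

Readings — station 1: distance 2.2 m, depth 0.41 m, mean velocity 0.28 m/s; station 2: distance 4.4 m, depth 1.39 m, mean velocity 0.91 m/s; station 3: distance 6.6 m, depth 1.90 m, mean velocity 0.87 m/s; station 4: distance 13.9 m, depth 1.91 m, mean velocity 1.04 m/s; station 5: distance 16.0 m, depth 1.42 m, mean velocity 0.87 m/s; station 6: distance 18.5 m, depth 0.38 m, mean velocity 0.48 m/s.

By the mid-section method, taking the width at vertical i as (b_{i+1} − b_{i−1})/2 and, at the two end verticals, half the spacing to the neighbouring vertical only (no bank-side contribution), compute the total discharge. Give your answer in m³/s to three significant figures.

w_1 = (4.4 − 2.2)/2 = 1.1 m; q_1 = 0.28 × 0.41 × 1.1 = 0.1263 m³/s
w_2 = (6.6 − 2.2)/2 = 2.2 m; q_2 = 0.91 × 1.39 × 2.2 = 2.783 m³/s
w_3 = (13.9 − 4.4)/2 = 4.75 m; q_3 = 0.87 × 1.90 × 4.75 = 7.852 m³/s
w_4 = (16.0 − 6.6)/2 = 4.7 m; q_4 = 1.04 × 1.91 × 4.7 = 9.336 m³/s
w_5 = (18.5 − 13.9)/2 = 2.3 m; q_5 = 0.87 × 1.42 × 2.3 = 2.841 m³/s
w_6 = (18.5 − 16.0)/2 = 1.25 m; q_6 = 0.48 × 0.38 × 1.25 = 0.2280 m³/s
Q = Σ qᵢ = 23.17 m³/s

23.2 m³/s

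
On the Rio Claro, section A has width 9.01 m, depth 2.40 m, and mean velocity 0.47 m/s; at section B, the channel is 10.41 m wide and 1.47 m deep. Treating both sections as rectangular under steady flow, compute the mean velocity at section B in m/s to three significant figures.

0.664 m/s

Q = A₁V₁ = (9.01×2.40) × 0.47 = 10.16 m³/s
A₂ = 10.41 × 1.47 = 15.30 m²
V₂ = Q/A₂ = 10.16/15.30 = 0.6641 m/s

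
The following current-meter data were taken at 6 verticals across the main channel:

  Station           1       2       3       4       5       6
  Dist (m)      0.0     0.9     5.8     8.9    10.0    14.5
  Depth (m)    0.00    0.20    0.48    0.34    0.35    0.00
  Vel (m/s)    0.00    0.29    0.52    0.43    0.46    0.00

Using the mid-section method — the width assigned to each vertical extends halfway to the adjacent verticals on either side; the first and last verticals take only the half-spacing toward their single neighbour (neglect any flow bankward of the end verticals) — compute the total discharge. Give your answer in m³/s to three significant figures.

w_2 = (5.8 − 0.0)/2 = 2.9 m; q_2 = 0.29 × 0.20 × 2.9 = 0.1682 m³/s
w_3 = (8.9 − 0.9)/2 = 4 m; q_3 = 0.52 × 0.48 × 4 = 0.9984 m³/s
w_4 = (10.0 − 5.8)/2 = 2.1 m; q_4 = 0.43 × 0.34 × 2.1 = 0.3070 m³/s
w_5 = (14.5 − 8.9)/2 = 2.8 m; q_5 = 0.46 × 0.35 × 2.8 = 0.4508 m³/s
Stations 1, 6 contribute zero (depth or velocity is 0).
Q = Σ qᵢ = 1.924 m³/s

1.92 m³/s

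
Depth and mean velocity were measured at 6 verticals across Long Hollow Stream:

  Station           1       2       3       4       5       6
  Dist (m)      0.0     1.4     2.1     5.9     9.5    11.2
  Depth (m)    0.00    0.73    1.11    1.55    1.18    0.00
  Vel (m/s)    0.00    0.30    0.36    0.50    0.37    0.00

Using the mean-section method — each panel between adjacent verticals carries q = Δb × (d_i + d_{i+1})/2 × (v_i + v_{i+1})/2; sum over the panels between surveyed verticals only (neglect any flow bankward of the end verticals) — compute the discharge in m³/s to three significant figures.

4.79 m³/s

Panel 1-2: Δb = 1.4 m, d̄ = (0.00+0.73)/2 = 0.365, v̄ = (0.00+0.30)/2 = 0.15 → q = 1.4×0.365×0.15 = 0.07665 m³/s
Panel 2-3: Δb = 0.7 m, d̄ = (0.73+1.11)/2 = 0.92, v̄ = (0.30+0.36)/2 = 0.33 → q = 0.7×0.92×0.33 = 0.2125 m³/s
Panel 3-4: Δb = 3.8 m, d̄ = (1.11+1.55)/2 = 1.33, v̄ = (0.36+0.50)/2 = 0.43 → q = 3.8×1.33×0.43 = 2.173 m³/s
Panel 4-5: Δb = 3.6 m, d̄ = (1.55+1.18)/2 = 1.365, v̄ = (0.50+0.37)/2 = 0.435 → q = 3.6×1.365×0.435 = 2.138 m³/s
Panel 5-6: Δb = 1.7 m, d̄ = (1.18+0.00)/2 = 0.59, v̄ = (0.37+0.00)/2 = 0.185 → q = 1.7×0.59×0.185 = 0.1856 m³/s
Q = Σ q = 4.786 m³/s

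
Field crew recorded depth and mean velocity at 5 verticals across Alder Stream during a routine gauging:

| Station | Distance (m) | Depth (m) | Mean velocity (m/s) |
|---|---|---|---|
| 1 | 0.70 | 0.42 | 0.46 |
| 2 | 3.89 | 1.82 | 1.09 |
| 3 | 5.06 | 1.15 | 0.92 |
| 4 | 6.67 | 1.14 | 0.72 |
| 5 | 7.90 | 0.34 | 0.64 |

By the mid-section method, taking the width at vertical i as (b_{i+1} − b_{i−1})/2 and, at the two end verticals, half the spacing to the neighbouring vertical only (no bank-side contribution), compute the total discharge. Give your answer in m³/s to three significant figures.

w_1 = (3.89 − 0.70)/2 = 1.595 m; q_1 = 0.46 × 0.42 × 1.595 = 0.3082 m³/s
w_2 = (5.06 − 0.70)/2 = 2.18 m; q_2 = 1.09 × 1.82 × 2.18 = 4.325 m³/s
w_3 = (6.67 − 3.89)/2 = 1.39 m; q_3 = 0.92 × 1.15 × 1.39 = 1.471 m³/s
w_4 = (7.90 − 5.06)/2 = 1.42 m; q_4 = 0.72 × 1.14 × 1.42 = 1.166 m³/s
w_5 = (7.90 − 6.67)/2 = 0.615 m; q_5 = 0.64 × 0.34 × 0.615 = 0.1338 m³/s
Q = Σ qᵢ = 7.403 m³/s

7.40 m³/s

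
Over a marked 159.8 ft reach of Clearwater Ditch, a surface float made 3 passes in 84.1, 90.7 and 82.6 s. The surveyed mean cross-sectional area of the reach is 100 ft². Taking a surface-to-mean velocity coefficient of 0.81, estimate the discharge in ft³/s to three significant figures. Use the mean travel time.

t̄ = (84.1 + 90.7 + 82.6) / 3 = 85.8 s
v_surface = L / t̄ = 159.8 / 85.8 = 1.862 ft/s
v_mean = 0.81 × 1.862 = 1.509 ft/s
Q = A × v_mean = 100 × 1.509 = 150.9 ft³/s

151 ft³/s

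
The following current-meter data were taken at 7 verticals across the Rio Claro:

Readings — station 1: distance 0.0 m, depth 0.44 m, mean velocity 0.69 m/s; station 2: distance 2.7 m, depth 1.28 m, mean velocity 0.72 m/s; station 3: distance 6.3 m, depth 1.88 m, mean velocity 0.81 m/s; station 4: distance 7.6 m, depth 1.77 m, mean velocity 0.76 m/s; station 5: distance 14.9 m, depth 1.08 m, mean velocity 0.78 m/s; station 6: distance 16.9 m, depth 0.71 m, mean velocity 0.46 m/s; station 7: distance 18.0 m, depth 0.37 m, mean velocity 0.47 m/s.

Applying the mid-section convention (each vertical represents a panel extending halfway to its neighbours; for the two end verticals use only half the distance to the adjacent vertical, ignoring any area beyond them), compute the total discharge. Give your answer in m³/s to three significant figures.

w_1 = (2.7 − 0.0)/2 = 1.35 m; q_1 = 0.69 × 0.44 × 1.35 = 0.4099 m³/s
w_2 = (6.3 − 0.0)/2 = 3.15 m; q_2 = 0.72 × 1.28 × 3.15 = 2.903 m³/s
w_3 = (7.6 − 2.7)/2 = 2.45 m; q_3 = 0.81 × 1.88 × 2.45 = 3.731 m³/s
w_4 = (14.9 − 6.3)/2 = 4.3 m; q_4 = 0.76 × 1.77 × 4.3 = 5.784 m³/s
w_5 = (16.9 − 7.6)/2 = 4.65 m; q_5 = 0.78 × 1.08 × 4.65 = 3.917 m³/s
w_6 = (18.0 − 14.9)/2 = 1.55 m; q_6 = 0.46 × 0.71 × 1.55 = 0.5062 m³/s
w_7 = (18.0 − 16.9)/2 = 0.55 m; q_7 = 0.47 × 0.37 × 0.55 = 0.09565 m³/s
Q = Σ qᵢ = 17.35 m³/s

17.3 m³/s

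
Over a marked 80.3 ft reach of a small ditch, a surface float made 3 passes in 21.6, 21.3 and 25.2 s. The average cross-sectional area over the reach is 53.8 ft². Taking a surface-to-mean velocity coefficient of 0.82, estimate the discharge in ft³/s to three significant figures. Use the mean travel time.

156 ft³/s

t̄ = (21.6 + 21.3 + 25.2) / 3 = 22.7 s
v_surface = L / t̄ = 80.3 / 22.7 = 3.537 ft/s
v_mean = 0.82 × 3.537 = 2.901 ft/s
Q = A × v_mean = 53.8 × 2.901 = 156.1 ft³/s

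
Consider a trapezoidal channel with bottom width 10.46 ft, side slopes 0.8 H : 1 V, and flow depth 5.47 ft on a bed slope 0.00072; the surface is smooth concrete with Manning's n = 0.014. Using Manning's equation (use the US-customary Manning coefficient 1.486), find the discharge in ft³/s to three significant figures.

A = (b + z·y)·y = (10.46 + 0.8×5.47)×5.47 = 81.15 ft²
P = b + 2y√(1+z²) = 10.46 + 2×5.47×√(1+0.8²) = 24.47 ft
R = A/P = 81.15/24.47 = 3.316 ft
Q = (1.486/n)·A·R^(2/3)·S^(1/2) = (1.486/0.014) × 81.15 × 3.316^(2/3) × 0.00072^(1/2) = 514.0 ft³/s

514 ft³/s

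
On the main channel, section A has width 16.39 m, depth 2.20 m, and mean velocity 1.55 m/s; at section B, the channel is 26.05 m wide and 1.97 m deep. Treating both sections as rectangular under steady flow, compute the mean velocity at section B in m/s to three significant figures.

Q = A₁V₁ = (16.39×2.20) × 1.55 = 55.89 m³/s
A₂ = 26.05 × 1.97 = 51.32 m²
V₂ = Q/A₂ = 55.89/51.32 = 1.089 m/s

1.09 m/s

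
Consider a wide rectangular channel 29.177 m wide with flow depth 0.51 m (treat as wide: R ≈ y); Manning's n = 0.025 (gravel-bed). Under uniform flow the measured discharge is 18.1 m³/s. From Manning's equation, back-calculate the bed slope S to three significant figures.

A = b·y = 29.177 × 0.51 = 14.88 m²
Wide channel: R ≈ y = 0.51 m
S = (Q·n / (1·A·R^(2/3)))² = (18.1×0.025 / (1×14.88×0.6383))² = 0.002269

0.00227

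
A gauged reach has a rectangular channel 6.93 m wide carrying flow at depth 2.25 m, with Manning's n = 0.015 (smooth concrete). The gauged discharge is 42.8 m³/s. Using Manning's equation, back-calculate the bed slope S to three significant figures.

A = b·y = 6.93 × 2.25 = 15.59 m²
P = b + 2y = 6.93 + 2×2.25 = 11.43 m
R = A/P = 15.59/11.43 = 1.364 m
S = (Q·n / (1·A·R^(2/3)))² = (42.8×0.015 / (1×15.59×1.230))² = 0.001121

0.00112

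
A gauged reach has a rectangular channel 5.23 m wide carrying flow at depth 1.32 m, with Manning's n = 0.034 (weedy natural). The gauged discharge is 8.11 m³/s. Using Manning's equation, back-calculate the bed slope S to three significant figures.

A = b·y = 5.23 × 1.32 = 6.904 m²
P = b + 2y = 5.23 + 2×1.32 = 7.870 m
R = A/P = 6.904/7.870 = 0.8772 m
S = (Q·n / (1·A·R^(2/3)))² = (8.11×0.034 / (1×6.904×0.9164))² = 0.001900

0.00190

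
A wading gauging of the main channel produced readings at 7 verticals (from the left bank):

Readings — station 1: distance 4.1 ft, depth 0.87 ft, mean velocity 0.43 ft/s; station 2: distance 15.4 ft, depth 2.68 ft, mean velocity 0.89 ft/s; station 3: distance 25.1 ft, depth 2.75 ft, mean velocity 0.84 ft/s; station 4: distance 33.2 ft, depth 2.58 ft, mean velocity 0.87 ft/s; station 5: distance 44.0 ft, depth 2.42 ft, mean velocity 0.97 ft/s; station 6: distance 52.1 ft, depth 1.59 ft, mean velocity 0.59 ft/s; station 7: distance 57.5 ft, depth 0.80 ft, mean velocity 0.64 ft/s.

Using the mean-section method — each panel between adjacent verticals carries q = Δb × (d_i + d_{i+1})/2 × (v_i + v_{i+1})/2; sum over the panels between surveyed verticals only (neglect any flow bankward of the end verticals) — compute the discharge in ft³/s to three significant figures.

Panel 1-2: Δb = 11.3 ft, d̄ = (0.87+2.68)/2 = 1.775, v̄ = (0.43+0.89)/2 = 0.66 → q = 11.3×1.775×0.66 = 13.24 ft³/s
Panel 2-3: Δb = 9.7 ft, d̄ = (2.68+2.75)/2 = 2.715, v̄ = (0.89+0.84)/2 = 0.865 → q = 9.7×2.715×0.865 = 22.78 ft³/s
Panel 3-4: Δb = 8.1 ft, d̄ = (2.75+2.58)/2 = 2.665, v̄ = (0.84+0.87)/2 = 0.855 → q = 8.1×2.665×0.855 = 18.46 ft³/s
Panel 4-5: Δb = 10.8 ft, d̄ = (2.58+2.42)/2 = 2.5, v̄ = (0.87+0.97)/2 = 0.92 → q = 10.8×2.5×0.92 = 24.84 ft³/s
Panel 5-6: Δb = 8.1 ft, d̄ = (2.42+1.59)/2 = 2.005, v̄ = (0.97+0.59)/2 = 0.78 → q = 8.1×2.005×0.78 = 12.67 ft³/s
Panel 6-7: Δb = 5.4 ft, d̄ = (1.59+0.80)/2 = 1.195, v̄ = (0.59+0.64)/2 = 0.615 → q = 5.4×1.195×0.615 = 3.969 ft³/s
Q = Σ q = 95.95 ft³/s

96.0 ft³/s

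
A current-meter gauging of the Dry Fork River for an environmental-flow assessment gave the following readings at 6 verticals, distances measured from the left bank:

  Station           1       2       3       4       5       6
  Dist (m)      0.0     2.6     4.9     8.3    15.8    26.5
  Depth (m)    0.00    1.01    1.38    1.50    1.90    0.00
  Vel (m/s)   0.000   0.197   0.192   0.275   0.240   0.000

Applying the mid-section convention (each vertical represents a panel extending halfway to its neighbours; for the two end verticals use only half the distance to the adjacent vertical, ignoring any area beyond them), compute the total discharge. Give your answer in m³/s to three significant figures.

7.64 m³/s

w_2 = (4.9 − 0.0)/2 = 2.45 m; q_2 = 0.197 × 1.01 × 2.45 = 0.4875 m³/s
w_3 = (8.3 − 2.6)/2 = 2.85 m; q_3 = 0.192 × 1.38 × 2.85 = 0.7551 m³/s
w_4 = (15.8 − 4.9)/2 = 5.45 m; q_4 = 0.275 × 1.50 × 5.45 = 2.248 m³/s
w_5 = (26.5 − 8.3)/2 = 9.1 m; q_5 = 0.240 × 1.90 × 9.1 = 4.150 m³/s
Stations 1, 6 contribute zero (depth or velocity is 0).
Q = Σ qᵢ = 7.640 m³/s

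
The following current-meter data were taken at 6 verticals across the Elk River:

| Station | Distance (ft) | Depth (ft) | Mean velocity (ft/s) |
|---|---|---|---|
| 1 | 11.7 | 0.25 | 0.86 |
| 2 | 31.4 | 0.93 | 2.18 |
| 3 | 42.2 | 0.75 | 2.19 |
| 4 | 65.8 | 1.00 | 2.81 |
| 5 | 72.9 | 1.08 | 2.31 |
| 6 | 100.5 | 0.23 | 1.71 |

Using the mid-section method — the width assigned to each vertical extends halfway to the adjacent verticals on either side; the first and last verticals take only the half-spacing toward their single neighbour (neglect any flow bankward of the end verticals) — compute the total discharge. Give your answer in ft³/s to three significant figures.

w_1 = (31.4 − 11.7)/2 = 9.85 ft; q_1 = 0.86 × 0.25 × 9.85 = 2.118 ft³/s
w_2 = (42.2 − 11.7)/2 = 15.25 ft; q_2 = 2.18 × 0.93 × 15.25 = 30.92 ft³/s
w_3 = (65.8 − 31.4)/2 = 17.2 ft; q_3 = 2.19 × 0.75 × 17.2 = 28.25 ft³/s
w_4 = (72.9 − 42.2)/2 = 15.35 ft; q_4 = 2.81 × 1.00 × 15.35 = 43.13 ft³/s
w_5 = (100.5 − 65.8)/2 = 17.35 ft; q_5 = 2.31 × 1.08 × 17.35 = 43.28 ft³/s
w_6 = (100.5 − 72.9)/2 = 13.8 ft; q_6 = 1.71 × 0.23 × 13.8 = 5.428 ft³/s
Q = Σ qᵢ = 153.1 ft³/s

153 ft³/s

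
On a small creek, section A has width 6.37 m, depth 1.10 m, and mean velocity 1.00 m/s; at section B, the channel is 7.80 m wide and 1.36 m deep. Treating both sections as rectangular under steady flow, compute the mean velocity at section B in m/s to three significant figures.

Q = A₁V₁ = (6.37×1.10) × 1.00 = 7.007 m³/s
A₂ = 7.80 × 1.36 = 10.61 m²
V₂ = Q/A₂ = 7.007/10.61 = 0.6605 m/s

0.661 m/s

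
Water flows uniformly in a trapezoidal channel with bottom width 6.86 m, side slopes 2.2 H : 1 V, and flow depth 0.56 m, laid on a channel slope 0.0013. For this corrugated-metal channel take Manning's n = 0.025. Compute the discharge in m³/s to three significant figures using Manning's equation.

3.97 m³/s

A = (b + z·y)·y = (6.86 + 2.2×0.56)×0.56 = 4.532 m²
P = b + 2y√(1+z²) = 6.86 + 2×0.56×√(1+2.2²) = 9.567 m
R = A/P = 4.532/9.567 = 0.4737 m
Q = (1/n)·A·R^(2/3)·S^(1/2) = (1/0.025) × 4.532 × 0.4737^(2/3) × 0.0013^(1/2) = 3.971 m³/s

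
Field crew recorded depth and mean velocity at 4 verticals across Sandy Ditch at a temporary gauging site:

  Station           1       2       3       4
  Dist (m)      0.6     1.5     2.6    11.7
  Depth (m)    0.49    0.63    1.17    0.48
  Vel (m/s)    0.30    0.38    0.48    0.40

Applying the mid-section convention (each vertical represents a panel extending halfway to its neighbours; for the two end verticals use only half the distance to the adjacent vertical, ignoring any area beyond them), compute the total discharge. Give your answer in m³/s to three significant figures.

4.04 m³/s

w_1 = (1.5 − 0.6)/2 = 0.45 m; q_1 = 0.30 × 0.49 × 0.45 = 0.06615 m³/s
w_2 = (2.6 − 0.6)/2 = 1 m; q_2 = 0.38 × 0.63 × 1 = 0.2394 m³/s
w_3 = (11.7 − 1.5)/2 = 5.1 m; q_3 = 0.48 × 1.17 × 5.1 = 2.864 m³/s
w_4 = (11.7 − 2.6)/2 = 4.55 m; q_4 = 0.40 × 0.48 × 4.55 = 0.8736 m³/s
Q = Σ qᵢ = 4.043 m³/s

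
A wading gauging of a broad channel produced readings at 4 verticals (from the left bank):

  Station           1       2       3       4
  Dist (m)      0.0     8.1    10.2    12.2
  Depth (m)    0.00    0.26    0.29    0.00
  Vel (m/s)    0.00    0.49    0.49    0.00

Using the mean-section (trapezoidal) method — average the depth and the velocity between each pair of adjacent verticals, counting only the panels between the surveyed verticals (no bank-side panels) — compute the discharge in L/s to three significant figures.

612 L/s

Panel 1-2: Δb = 8.1 m, d̄ = (0.00+0.26)/2 = 0.13, v̄ = (0.00+0.49)/2 = 0.245 → q = 8.1×0.13×0.245 = 0.2580 m³/s
Panel 2-3: Δb = 2.1 m, d̄ = (0.26+0.29)/2 = 0.275, v̄ = (0.49+0.49)/2 = 0.49 → q = 2.1×0.275×0.49 = 0.2830 m³/s
Panel 3-4: Δb = 2 m, d̄ = (0.29+0.00)/2 = 0.145, v̄ = (0.49+0.00)/2 = 0.245 → q = 2×0.145×0.245 = 0.07105 m³/s
Q = Σ q = 0.6120 m³/s
= 0.6120 × 1000 = 612.0 L/s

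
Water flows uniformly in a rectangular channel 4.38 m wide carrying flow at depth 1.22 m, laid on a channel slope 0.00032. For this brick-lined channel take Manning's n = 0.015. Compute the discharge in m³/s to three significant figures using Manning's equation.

5.42 m³/s

A = b·y = 4.38 × 1.22 = 5.344 m²
P = b + 2y = 4.38 + 2×1.22 = 6.820 m
R = A/P = 5.344/6.820 = 0.7835 m
Q = (1/n)·A·R^(2/3)·S^(1/2) = (1/0.015) × 5.344 × 0.7835^(2/3) × 0.00032^(1/2) = 5.416 m³/s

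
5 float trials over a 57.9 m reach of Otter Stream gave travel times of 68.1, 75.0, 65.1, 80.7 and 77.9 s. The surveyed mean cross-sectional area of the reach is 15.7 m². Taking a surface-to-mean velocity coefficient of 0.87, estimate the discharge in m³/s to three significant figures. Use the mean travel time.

t̄ = (68.1 + 75.0 + 65.1 + 80.7 + 77.9) / 5 = 73.36 s
v_surface = L / t̄ = 57.9 / 73.36 = 0.7893 m/s
v_mean = 0.87 × 0.7893 = 0.6867 m/s
Q = A × v_mean = 15.7 × 0.6867 = 10.78 m³/s

10.8 m³/s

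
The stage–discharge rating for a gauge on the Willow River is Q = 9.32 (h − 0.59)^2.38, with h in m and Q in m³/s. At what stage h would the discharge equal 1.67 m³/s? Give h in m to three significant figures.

h − h₀ = (Q/C)^(1/b) = (1.67/9.32)^(1/2.38) = 0.4856 m
h = 0.59 + 0.4856 = 1.076 m

1.08 m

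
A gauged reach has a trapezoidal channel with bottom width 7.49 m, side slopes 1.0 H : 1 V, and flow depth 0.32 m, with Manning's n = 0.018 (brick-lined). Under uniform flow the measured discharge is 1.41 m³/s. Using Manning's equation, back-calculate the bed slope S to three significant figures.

A = (b + z·y)·y = (7.49 + 1.0×0.32)×0.32 = 2.499 m²
P = b + 2y√(1+z²) = 7.49 + 2×0.32×√(1+1.0²) = 8.395 m
R = A/P = 2.499/8.395 = 0.2977 m
S = (Q·n / (1·A·R^(2/3)))² = (1.41×0.018 / (1×2.499×0.4458))² = 0.0005188

0.000519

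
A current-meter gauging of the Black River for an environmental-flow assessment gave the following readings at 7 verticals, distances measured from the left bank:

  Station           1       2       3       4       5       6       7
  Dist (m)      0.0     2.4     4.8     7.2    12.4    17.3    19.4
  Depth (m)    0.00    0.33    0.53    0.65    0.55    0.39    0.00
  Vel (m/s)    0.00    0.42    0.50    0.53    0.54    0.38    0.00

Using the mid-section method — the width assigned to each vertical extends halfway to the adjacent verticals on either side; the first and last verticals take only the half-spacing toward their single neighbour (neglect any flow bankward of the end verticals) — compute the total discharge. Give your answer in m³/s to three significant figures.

4.30 m³/s

w_2 = (4.8 − 0.0)/2 = 2.4 m; q_2 = 0.42 × 0.33 × 2.4 = 0.3326 m³/s
w_3 = (7.2 − 2.4)/2 = 2.4 m; q_3 = 0.50 × 0.53 × 2.4 = 0.6360 m³/s
w_4 = (12.4 − 4.8)/2 = 3.8 m; q_4 = 0.53 × 0.65 × 3.8 = 1.309 m³/s
w_5 = (17.3 − 7.2)/2 = 5.05 m; q_5 = 0.54 × 0.55 × 5.05 = 1.500 m³/s
w_6 = (19.4 − 12.4)/2 = 3.5 m; q_6 = 0.38 × 0.39 × 3.5 = 0.5187 m³/s
Stations 1, 7 contribute zero (depth or velocity is 0).
Q = Σ qᵢ = 4.296 m³/s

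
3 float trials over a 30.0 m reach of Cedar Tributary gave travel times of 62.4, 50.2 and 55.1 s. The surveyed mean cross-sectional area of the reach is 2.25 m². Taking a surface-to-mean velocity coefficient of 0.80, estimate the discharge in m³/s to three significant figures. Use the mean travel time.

t̄ = (62.4 + 50.2 + 55.1) / 3 = 55.9 s
v_surface = L / t̄ = 30.0 / 55.9 = 0.5367 m/s
v_mean = 0.80 × 0.5367 = 0.4293 m/s
Q = A × v_mean = 2.25 × 0.4293 = 0.9660 m³/s

0.966 m³/s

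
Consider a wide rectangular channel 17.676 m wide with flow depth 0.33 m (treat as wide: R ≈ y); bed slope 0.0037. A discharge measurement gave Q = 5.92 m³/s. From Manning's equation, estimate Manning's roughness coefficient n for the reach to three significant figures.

0.0286

A = b·y = 17.676 × 0.33 = 5.833 m²
Wide channel: R ≈ y = 0.33 m
n = (1/Q)·A·R^(2/3)·S^(1/2) = (1/5.92) × 5.833 × 0.4775 × 0.06083 = 0.02862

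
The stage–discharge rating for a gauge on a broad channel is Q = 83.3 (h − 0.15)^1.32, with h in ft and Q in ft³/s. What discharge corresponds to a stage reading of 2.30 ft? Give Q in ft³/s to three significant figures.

229 ft³/s

Q = 83.3 × (2.30 − 0.15)^1.32 = 83.3 × 2.15^1.32 = 228.8 ft³/s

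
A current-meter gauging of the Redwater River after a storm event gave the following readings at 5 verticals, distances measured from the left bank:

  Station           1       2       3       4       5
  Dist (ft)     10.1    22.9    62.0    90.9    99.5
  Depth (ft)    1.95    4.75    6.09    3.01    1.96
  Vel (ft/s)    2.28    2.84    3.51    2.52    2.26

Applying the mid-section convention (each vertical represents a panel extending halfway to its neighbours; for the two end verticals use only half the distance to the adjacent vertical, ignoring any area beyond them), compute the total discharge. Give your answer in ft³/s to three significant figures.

1270 ft³/s

w_1 = (22.9 − 10.1)/2 = 6.4 ft; q_1 = 2.28 × 1.95 × 6.4 = 28.45 ft³/s
w_2 = (62.0 − 10.1)/2 = 25.95 ft; q_2 = 2.84 × 4.75 × 25.95 = 350.1 ft³/s
w_3 = (90.9 − 22.9)/2 = 34 ft; q_3 = 3.51 × 6.09 × 34 = 726.8 ft³/s
w_4 = (99.5 − 62.0)/2 = 18.75 ft; q_4 = 2.52 × 3.01 × 18.75 = 142.2 ft³/s
w_5 = (99.5 − 90.9)/2 = 4.3 ft; q_5 = 2.26 × 1.96 × 4.3 = 19.05 ft³/s
Q = Σ qᵢ = 1267 ft³/s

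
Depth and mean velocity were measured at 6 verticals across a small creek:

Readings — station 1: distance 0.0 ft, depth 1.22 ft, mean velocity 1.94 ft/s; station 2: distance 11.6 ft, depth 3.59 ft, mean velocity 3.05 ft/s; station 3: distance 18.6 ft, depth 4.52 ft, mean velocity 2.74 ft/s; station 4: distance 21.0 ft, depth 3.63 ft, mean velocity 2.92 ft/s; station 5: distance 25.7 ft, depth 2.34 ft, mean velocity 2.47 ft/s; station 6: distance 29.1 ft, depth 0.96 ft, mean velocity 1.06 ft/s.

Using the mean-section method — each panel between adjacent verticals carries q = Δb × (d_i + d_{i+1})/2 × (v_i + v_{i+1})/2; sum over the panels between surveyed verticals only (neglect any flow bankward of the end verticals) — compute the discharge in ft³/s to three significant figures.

227 ft³/s

Panel 1-2: Δb = 11.6 ft, d̄ = (1.22+3.59)/2 = 2.405, v̄ = (1.94+3.05)/2 = 2.495 → q = 11.6×2.405×2.495 = 69.61 ft³/s
Panel 2-3: Δb = 7 ft, d̄ = (3.59+4.52)/2 = 4.055, v̄ = (3.05+2.74)/2 = 2.895 → q = 7×4.055×2.895 = 82.17 ft³/s
Panel 3-4: Δb = 2.4 ft, d̄ = (4.52+3.63)/2 = 4.075, v̄ = (2.74+2.92)/2 = 2.83 → q = 2.4×4.075×2.83 = 27.68 ft³/s
Panel 4-5: Δb = 4.7 ft, d̄ = (3.63+2.34)/2 = 2.985, v̄ = (2.92+2.47)/2 = 2.695 → q = 4.7×2.985×2.695 = 37.81 ft³/s
Panel 5-6: Δb = 3.4 ft, d̄ = (2.34+0.96)/2 = 1.65, v̄ = (2.47+1.06)/2 = 1.765 → q = 3.4×1.65×1.765 = 9.902 ft³/s
Q = Σ q = 227.2 ft³/s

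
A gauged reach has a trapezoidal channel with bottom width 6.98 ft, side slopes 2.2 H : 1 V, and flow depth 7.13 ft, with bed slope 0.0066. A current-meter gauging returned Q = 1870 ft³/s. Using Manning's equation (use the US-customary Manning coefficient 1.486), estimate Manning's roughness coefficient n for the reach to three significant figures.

0.0258

A = (b + z·y)·y = (6.98 + 2.2×7.13)×7.13 = 161.6 ft²
P = b + 2y√(1+z²) = 6.98 + 2×7.13×√(1+2.2²) = 41.44 ft
R = A/P = 161.6/41.44 = 3.900 ft
n = (1.486/Q)·A·R^(2/3)·S^(1/2) = (1.486/1870) × 161.6 × 2.478 × 0.08124 = 0.02585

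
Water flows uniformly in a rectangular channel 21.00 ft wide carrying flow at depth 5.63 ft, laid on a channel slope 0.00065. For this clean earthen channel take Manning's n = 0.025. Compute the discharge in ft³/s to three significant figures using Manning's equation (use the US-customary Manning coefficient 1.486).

A = b·y = 21.00 × 5.63 = 118.2 ft²
P = b + 2y = 21.00 + 2×5.63 = 32.26 ft
R = A/P = 118.2/32.26 = 3.665 ft
Q = (1.486/n)·A·R^(2/3)·S^(1/2) = (1.486/0.025) × 118.2 × 3.665^(2/3) × 0.00065^(1/2) = 425.9 ft³/s

426 ft³/s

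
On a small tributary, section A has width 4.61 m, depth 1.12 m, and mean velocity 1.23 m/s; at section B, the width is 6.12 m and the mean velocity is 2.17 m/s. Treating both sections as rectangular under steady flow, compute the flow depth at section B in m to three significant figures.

0.478 m

Q = A₁V₁ = (4.61×1.12) × 1.23 = 6.351 m³/s
d₂ = Q/(b₂ V₂) = 6.351/(6.12×2.17) = 0.4782 m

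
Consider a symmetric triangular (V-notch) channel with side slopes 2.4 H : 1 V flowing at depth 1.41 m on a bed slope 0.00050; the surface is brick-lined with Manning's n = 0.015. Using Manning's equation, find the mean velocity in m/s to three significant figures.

A = z·y² = 2.4×1.41² = 4.771 m²
P = 2y√(1+z²) = 2×1.41×√(1+2.4²) = 7.332 m
R = A/P = 4.771/7.332 = 0.6508 m
Q = (1/n)·A·R^(2/3)·S^(1/2) = (1/0.015) × 4.771 × 0.6508^(2/3) × 0.00050^(1/2) = 5.341 m³/s
V = Q/A = 5.341/4.771 = 1.119 m/s

1.12 m/s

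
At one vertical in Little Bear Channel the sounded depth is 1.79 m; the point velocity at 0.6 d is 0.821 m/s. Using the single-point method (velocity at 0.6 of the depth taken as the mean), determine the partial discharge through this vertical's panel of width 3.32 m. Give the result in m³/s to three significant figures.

v̄ = v₀.₆ = 0.821 m/s
q = v̄ × d × w = 0.8210 × 1.79 × 3.32 = 4.879 m³/s

4.88 m³/s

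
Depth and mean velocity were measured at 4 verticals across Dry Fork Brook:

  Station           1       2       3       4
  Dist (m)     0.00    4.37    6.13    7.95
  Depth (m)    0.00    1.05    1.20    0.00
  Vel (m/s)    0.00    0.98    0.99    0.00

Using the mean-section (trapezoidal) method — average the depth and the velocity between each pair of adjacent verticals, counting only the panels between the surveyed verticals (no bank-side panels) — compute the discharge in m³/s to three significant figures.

Panel 1-2: Δb = 4.37 m, d̄ = (0.00+1.05)/2 = 0.525, v̄ = (0.00+0.98)/2 = 0.49 → q = 4.37×0.525×0.49 = 1.124 m³/s
Panel 2-3: Δb = 1.76 m, d̄ = (1.05+1.20)/2 = 1.125, v̄ = (0.98+0.99)/2 = 0.985 → q = 1.76×1.125×0.985 = 1.950 m³/s
Panel 3-4: Δb = 1.82 m, d̄ = (1.20+0.00)/2 = 0.6, v̄ = (0.99+0.00)/2 = 0.495 → q = 1.82×0.6×0.495 = 0.5405 m³/s
Q = Σ q = 3.615 m³/s

3.62 m³/s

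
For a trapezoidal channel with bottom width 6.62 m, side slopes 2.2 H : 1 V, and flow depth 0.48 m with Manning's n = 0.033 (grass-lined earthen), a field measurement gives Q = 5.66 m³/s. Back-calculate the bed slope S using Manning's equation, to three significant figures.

0.00838

A = (b + z·y)·y = (6.62 + 2.2×0.48)×0.48 = 3.684 m²
P = b + 2y√(1+z²) = 6.62 + 2×0.48×√(1+2.2²) = 8.940 m
R = A/P = 3.684/8.940 = 0.4121 m
S = (Q·n / (1·A·R^(2/3)))² = (5.66×0.033 / (1×3.684×0.5538))² = 0.008379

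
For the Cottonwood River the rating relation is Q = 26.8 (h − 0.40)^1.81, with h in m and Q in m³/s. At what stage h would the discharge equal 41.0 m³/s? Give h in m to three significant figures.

h − h₀ = (Q/C)^(1/b) = (41.0/26.8)^(1/1.81) = 1.265 m
h = 0.40 + 1.265 = 1.665 m

1.66 m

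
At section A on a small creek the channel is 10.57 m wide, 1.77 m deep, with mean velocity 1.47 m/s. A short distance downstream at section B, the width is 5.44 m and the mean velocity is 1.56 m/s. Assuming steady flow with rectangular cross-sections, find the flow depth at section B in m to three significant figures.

Q = A₁V₁ = (10.57×1.77) × 1.47 = 27.50 m³/s
d₂ = Q/(b₂ V₂) = 27.50/(5.44×1.56) = 3.241 m

3.24 m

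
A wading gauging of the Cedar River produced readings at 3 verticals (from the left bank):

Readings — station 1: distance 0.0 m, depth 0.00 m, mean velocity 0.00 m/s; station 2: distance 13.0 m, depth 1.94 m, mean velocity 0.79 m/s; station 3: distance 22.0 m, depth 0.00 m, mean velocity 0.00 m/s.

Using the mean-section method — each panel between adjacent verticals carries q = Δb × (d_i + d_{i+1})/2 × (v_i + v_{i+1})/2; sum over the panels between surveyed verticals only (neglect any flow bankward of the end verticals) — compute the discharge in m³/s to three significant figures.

Panel 1-2: Δb = 13 m, d̄ = (0.00+1.94)/2 = 0.97, v̄ = (0.00+0.79)/2 = 0.395 → q = 13×0.97×0.395 = 4.981 m³/s
Panel 2-3: Δb = 9 m, d̄ = (1.94+0.00)/2 = 0.97, v̄ = (0.79+0.00)/2 = 0.395 → q = 9×0.97×0.395 = 3.448 m³/s
Q = Σ q = 8.429 m³/s

8.43 m³/s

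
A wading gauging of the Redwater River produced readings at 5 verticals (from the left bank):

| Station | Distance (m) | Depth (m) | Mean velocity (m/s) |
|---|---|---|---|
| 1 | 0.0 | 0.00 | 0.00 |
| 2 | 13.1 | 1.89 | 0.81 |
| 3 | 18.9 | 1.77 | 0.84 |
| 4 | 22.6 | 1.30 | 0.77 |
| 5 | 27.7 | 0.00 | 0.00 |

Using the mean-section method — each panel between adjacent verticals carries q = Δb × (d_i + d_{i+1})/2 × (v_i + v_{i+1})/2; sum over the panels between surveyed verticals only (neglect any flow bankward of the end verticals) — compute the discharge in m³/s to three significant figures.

Panel 1-2: Δb = 13.1 m, d̄ = (0.00+1.89)/2 = 0.945, v̄ = (0.00+0.81)/2 = 0.405 → q = 13.1×0.945×0.405 = 5.014 m³/s
Panel 2-3: Δb = 5.8 m, d̄ = (1.89+1.77)/2 = 1.83, v̄ = (0.81+0.84)/2 = 0.825 → q = 5.8×1.83×0.825 = 8.757 m³/s
Panel 3-4: Δb = 3.7 m, d̄ = (1.77+1.30)/2 = 1.535, v̄ = (0.84+0.77)/2 = 0.805 → q = 3.7×1.535×0.805 = 4.572 m³/s
Panel 4-5: Δb = 5.1 m, d̄ = (1.30+0.00)/2 = 0.65, v̄ = (0.77+0.00)/2 = 0.385 → q = 5.1×0.65×0.385 = 1.276 m³/s
Q = Σ q = 19.62 m³/s

19.6 m³/s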